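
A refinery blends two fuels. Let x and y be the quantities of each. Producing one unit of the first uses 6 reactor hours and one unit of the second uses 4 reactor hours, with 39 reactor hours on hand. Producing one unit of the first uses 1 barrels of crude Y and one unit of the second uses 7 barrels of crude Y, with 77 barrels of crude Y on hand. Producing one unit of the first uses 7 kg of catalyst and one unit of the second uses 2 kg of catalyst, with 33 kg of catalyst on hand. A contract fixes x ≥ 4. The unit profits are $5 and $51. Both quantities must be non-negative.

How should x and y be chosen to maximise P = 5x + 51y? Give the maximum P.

Vertices and P = 5x + 51y:
  (33/7, 0) → P = 165/7
  (4, 0) → P = 20
  (4, 5/2) → P = 295/2

x = 4, y = 5/2, maximum P = 295/2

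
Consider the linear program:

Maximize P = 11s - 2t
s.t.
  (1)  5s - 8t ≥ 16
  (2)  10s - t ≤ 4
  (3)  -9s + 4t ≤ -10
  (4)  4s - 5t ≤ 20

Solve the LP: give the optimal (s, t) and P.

Feasible corners and P = 11s - 2t:
  (6/31, -64/31) → P = 194/31
  (0, -4) → P = 8
  (-30/29, -140/29) → P = -50/29

s = 0, t = -4, maximum P = 8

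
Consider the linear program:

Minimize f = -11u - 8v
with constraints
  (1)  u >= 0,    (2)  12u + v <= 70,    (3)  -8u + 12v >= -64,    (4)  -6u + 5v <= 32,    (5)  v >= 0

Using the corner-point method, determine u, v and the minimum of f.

u = 53/11, v = 134/11, minimum f = -1655/11

Corner points and f = -11u - 8v:
  (0, 32/5) → f = -256/5
  (0, 0) → f = 0
  (53/11, 134/11) → f = -1655/11
  (35/6, 0) → f = -385/6

At the optimal vertex, 12u + v = 70 and -6u + 5v = 32.
Solving simultaneously gives u = 53/11, v = 134/11.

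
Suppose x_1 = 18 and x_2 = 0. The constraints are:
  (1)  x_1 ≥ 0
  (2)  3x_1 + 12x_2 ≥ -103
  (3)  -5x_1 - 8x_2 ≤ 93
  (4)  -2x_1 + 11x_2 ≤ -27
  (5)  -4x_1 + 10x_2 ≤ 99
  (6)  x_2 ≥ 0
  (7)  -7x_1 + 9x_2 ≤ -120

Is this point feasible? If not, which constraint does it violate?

(1): 18 ≥ 0 ✓
(2): 54 ≥ -103 ✓
(3): -90 ≤ 93 ✓
(4): -36 ≤ -27 ✓
(5): -72 ≤ 99 ✓
(6): 0 ≥ 0 ✓
(7): -126 ≤ -120 ✓

feasible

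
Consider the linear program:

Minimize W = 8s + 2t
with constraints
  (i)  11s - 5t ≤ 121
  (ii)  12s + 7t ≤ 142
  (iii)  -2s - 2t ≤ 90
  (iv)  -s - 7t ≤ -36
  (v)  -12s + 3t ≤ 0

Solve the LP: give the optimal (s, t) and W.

Extreme points and W = 8s + 2t:
  (106/11, 290/77) → W = 6516/77
  (71/20, 71/5) → W = 284/5
  (36/29, 144/29) → W = 576/29

At the optimal vertex, -s - 7t = -36 and -12s + 3t = 0.
Solving simultaneously gives s = 36/29, t = 144/29.

s = 36/29, t = 144/29, minimum W = 576/29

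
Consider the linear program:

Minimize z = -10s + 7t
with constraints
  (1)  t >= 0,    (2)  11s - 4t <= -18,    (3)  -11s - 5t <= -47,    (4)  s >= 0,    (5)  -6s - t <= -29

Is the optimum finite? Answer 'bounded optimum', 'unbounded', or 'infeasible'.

bounded optimum

Extreme points and z = -10s + 7t:
  (14/5, 61/5) → z = 287/5
  (0, 29) → z = 203
The feasible region has finitely many vertices and no improving ray; the minimum is 287/5 at (14/5, 61/5).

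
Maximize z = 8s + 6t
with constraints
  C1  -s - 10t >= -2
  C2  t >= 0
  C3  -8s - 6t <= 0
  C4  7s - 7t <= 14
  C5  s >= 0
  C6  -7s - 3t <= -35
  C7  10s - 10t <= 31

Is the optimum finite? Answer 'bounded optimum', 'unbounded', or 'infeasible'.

The boundaries -s - 10t = -2 and t = 0 meet at (2, 0), but that point violates -7s - 3t ≤ -35. Every candidate vertex is excluded by some other constraint, so the feasible region is empty.

infeasible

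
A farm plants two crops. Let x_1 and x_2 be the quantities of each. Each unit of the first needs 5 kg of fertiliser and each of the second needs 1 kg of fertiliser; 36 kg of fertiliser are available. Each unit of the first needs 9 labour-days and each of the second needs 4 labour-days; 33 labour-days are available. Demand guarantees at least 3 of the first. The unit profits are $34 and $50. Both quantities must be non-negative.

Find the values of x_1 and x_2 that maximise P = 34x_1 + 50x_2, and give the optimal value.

x_1 = 3, x_2 = 3/2, maximum P = 177

The optimum lies where 9x_1 + 4x_2 = 33 and x_1 = 3.
Solving simultaneously gives x_1 = 3, x_2 = 3/2.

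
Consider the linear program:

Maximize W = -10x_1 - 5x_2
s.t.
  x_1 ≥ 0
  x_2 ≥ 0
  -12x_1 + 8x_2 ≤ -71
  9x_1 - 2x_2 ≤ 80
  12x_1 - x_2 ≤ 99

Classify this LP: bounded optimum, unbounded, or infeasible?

bounded optimum

Extreme points and W = -10x_1 - 5x_2:
  (71/12, 0) → W = -355/6
  (33/4, 0) → W = -165/2
  (103/12, 4) → W = -635/6
The feasible region has finitely many vertices and no improving ray; the maximum is -355/6 at (71/12, 0).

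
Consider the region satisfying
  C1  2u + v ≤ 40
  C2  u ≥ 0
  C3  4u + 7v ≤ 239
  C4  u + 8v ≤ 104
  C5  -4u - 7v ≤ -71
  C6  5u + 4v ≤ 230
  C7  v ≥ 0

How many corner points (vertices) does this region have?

5

Pairwise boundary intersections that survive every other constraint:
  (72/5, 56/5)
  (20, 0)
  (0, 13)
  (0, 71/7)
  (71/4, 0)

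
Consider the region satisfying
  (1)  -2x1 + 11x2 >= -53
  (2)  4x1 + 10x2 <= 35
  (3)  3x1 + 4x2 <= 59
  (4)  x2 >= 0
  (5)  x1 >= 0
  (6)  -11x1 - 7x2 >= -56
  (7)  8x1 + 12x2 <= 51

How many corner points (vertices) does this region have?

5

The feasible vertices (each the meet of two boundaries and inside every other half-plane) are:
  (0, 7/2)
  (45/16, 19/8)
  (0, 0)
  (56/11, 0)
  (315/76, 113/76)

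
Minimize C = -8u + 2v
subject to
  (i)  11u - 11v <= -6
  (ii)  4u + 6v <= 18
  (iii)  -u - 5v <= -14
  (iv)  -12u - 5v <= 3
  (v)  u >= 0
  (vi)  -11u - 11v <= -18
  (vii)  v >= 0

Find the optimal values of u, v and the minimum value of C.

Vertices and C = -8u + 2v:
  (3/7, 19/7) → C = 2
  (0, 3) → C = 6
  (0, 14/5) → C = 28/5

At the optimal vertex, 4u + 6v = 18 and -u - 5v = -14.
Solving simultaneously gives u = 3/7, v = 19/7.

u = 3/7, v = 19/7, minimum C = 2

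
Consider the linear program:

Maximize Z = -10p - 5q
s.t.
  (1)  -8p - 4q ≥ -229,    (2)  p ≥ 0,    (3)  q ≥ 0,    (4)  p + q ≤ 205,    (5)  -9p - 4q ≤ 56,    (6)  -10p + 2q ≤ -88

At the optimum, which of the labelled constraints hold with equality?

(3) and (6)

Extreme points and Z = -10p - 5q:
  (229/8, 0) → Z = -1145/4
  (405/28, 793/28) → Z = -1145/4
  (44/5, 0) → Z = -88

The maximum is at (44/5, 0). Substituting into each constraint, equality holds for (3) and (6); the remaining constraints have slack.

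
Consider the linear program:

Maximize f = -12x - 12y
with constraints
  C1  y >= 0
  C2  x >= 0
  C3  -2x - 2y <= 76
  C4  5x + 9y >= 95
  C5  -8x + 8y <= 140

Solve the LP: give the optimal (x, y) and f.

x = 0, y = 95/9, maximum f = -380/3

Extreme points and f = -12x - 12y:
  (19, 0) → f = -228
  (0, 95/9) → f = -380/3
  (0, 35/2) → f = -210
The feasible region is unbounded (it extends along (1, 1), (1, 0)), but f strictly decreases along every unbounded feasible direction, so there is no improving ray and the maximum is attained at a vertex.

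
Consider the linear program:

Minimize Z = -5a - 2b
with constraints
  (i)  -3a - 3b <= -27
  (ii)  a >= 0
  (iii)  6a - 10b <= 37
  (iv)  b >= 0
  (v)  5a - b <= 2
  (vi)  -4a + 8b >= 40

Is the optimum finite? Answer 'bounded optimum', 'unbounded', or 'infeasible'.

unbounded

From the feasible point (0, 9), moving in the direction (0, 1) keeps every constraint satisfied while Z decreases without bound.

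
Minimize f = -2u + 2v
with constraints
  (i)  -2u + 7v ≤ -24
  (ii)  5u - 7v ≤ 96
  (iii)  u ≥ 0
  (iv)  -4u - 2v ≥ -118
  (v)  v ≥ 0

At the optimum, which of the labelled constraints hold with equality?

Vertices and f = -2u + 2v:
  (24, 24/7) → f = -288/7
  (12, 0) → f = -24
  (96/5, 0) → f = -192/5

The minimum is at (24, 24/7). Substituting into each constraint, equality holds for (i) and (ii); the remaining constraints have slack.

(i) and (ii)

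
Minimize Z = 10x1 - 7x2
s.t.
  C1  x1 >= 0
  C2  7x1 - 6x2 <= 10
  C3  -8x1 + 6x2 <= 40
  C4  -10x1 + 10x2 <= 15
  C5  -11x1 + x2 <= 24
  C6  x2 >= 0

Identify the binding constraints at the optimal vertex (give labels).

C1 and C4

Corner points and Z = 10x1 - 7x2:
  (0, 3/2) → Z = -21/2
  (0, 0) → Z = 0
  (19, 41/2) → Z = 93/2
  (10/7, 0) → Z = 100/7

The minimum is at (0, 3/2). Substituting into each constraint, equality holds for C1 and C4; the remaining constraints have slack.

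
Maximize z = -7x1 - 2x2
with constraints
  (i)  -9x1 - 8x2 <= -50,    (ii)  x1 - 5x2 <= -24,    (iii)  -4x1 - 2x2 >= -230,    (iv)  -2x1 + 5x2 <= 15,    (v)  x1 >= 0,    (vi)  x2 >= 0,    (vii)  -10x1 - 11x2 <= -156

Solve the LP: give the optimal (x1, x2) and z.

Feasible corners and z = -7x1 - 2x2:
  (551/11, 163/11) → z = -4183/11
  (9, 33/5) → z = -381/5
  (140/3, 65/3) → z = -370

x1 = 9, x2 = 33/5, maximum z = -381/5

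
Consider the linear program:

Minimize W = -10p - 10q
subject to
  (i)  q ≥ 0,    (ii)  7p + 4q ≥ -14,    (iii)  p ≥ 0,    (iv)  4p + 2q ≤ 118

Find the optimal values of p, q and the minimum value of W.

p = 0, q = 59, minimum W = -590

Feasible corners and W = -10p - 10q:
  (0, 0) → W = 0
  (59/2, 0) → W = -295
  (0, 59) → W = -590

At the optimal vertex, p = 0 and 4p + 2q = 118.
Solving simultaneously gives p = 0, q = 59.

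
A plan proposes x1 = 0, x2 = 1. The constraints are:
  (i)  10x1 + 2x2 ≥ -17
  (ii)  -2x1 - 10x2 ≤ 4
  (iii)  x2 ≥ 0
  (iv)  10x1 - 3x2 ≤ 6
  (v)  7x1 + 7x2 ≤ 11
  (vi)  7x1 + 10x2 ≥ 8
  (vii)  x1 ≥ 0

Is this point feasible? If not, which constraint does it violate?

feasible

(i): 2 ≥ -17 ✓
(ii): -10 ≤ 4 ✓
(iii): 1 ≥ 0 ✓
(iv): -3 ≤ 6 ✓
(v): 7 ≤ 11 ✓
(vi): 10 ≥ 8 ✓
(vii): 0 ≥ 0 ✓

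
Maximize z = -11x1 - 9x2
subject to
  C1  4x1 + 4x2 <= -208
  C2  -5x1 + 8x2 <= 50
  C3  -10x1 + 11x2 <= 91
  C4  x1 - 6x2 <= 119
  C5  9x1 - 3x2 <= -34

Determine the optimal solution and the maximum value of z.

Vertices and z = -11x1 - 9x2:
  (-221/7, -143/7) → z = 3718/7
  (-193/7, -171/7) → z = 3662/7
  (-265/7, -183/7) → z = 4562/7

The optimum lies where -10x1 + 11x2 = 91 and x1 - 6x2 = 119.
Solving simultaneously gives x1 = -265/7, x2 = -183/7.

x1 = -265/7, x2 = -183/7, maximum z = 4562/7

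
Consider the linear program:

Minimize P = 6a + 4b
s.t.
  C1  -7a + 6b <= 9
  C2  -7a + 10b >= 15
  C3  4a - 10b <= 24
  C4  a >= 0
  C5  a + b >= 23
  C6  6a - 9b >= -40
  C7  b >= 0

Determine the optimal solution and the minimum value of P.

Vertices and P = 6a + 4b:
  (215/17, 176/17) → P = 1994/17
  (265/3, 190/3) → P = 2350/3
  (167/15, 178/15) → P = 1714/15

a = 167/15, b = 178/15, minimum P = 1714/15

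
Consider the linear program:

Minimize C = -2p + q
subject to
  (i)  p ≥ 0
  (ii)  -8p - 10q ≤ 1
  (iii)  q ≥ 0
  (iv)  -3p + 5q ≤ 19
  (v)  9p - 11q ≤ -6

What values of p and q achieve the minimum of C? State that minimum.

At the optimal vertex, -3p + 5q = 19 and 9p - 11q = -6.
Solving simultaneously gives p = 179/12, q = 51/4.

p = 179/12, q = 51/4, minimum C = -205/12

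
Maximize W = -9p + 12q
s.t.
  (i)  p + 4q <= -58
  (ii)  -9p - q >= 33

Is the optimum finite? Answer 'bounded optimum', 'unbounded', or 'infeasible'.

unbounded

From the feasible point (-74/35, -489/35), moving in the direction (-4, 1) keeps every constraint satisfied while W increases without bound.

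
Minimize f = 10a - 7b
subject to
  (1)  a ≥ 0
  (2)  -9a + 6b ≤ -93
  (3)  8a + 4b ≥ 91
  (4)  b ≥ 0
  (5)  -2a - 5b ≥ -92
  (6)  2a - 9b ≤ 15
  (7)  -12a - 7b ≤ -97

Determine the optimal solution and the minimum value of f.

Extreme points and f = 10a - 7b:
  (153/14, 25/28) → f = 2885/28
  (339/19, 214/19) → f = 1892/19
  (879/80, 31/40) → f = 2089/20
  (129/4, 11/2) → f = 284

a = 339/19, b = 214/19, minimum f = 1892/19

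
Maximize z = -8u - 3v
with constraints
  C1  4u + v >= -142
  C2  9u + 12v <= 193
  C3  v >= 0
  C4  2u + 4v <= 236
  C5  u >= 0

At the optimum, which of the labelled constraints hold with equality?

C3 and C5

Feasible corners and z = -8u - 3v:
  (193/9, 0) → z = -1544/9
  (0, 193/12) → z = -193/4
  (0, 0) → z = 0

The maximum is at (0, 0). Substituting into each constraint, equality holds for C3 and C5; the remaining constraints have slack.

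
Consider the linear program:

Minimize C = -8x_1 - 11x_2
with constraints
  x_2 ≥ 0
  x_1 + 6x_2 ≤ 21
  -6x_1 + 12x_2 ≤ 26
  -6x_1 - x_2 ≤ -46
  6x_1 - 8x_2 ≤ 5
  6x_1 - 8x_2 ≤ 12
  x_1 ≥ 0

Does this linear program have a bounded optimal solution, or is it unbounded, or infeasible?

infeasible

The boundaries x_2 = 0 and 6x_1 - 8x_2 = 5 meet at (5/6, 0), but that point violates -6x_1 - x_2 ≤ -46. Every candidate vertex is excluded by some other constraint, so the feasible region is empty.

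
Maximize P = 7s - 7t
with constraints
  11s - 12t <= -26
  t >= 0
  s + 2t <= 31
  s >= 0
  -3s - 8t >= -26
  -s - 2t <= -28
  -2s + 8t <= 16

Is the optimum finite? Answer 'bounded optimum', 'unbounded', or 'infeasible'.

The boundaries -s - 2t = -28 and -2s + 8t = 16 meet at (16, 6), but that point violates 11s - 12t ≤ -26. Every candidate vertex is excluded by some other constraint, so the feasible region is empty.

infeasible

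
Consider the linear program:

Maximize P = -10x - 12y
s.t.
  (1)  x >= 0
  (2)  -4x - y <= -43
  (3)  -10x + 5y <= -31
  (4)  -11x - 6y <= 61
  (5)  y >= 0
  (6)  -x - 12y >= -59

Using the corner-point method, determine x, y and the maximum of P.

Vertices and P = -10x - 12y:
  (43/4, 0) → P = -215/2
  (457/47, 193/47) → P = -6886/47
  (59, 0) → P = -590

The binding constraints are -4x - y = -43 and y = 0.
Solving simultaneously gives x = 43/4, y = 0.

x = 43/4, y = 0, maximum P = -215/2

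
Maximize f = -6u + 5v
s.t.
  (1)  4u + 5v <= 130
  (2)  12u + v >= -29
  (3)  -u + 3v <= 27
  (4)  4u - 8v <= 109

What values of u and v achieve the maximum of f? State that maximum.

Corner points and f = -6u + 5v:
  (15, 14) → f = -20
  (1585/52, 21/13) → f = -4545/26
  (-114/37, 295/37) → f = 2159/37
  (-123/100, -356/25) → f = -3191/50

At the optimal vertex, 12u + v = -29 and -u + 3v = 27.
Solving simultaneously gives u = -114/37, v = 295/37.

u = -114/37, v = 295/37, maximum f = 2159/37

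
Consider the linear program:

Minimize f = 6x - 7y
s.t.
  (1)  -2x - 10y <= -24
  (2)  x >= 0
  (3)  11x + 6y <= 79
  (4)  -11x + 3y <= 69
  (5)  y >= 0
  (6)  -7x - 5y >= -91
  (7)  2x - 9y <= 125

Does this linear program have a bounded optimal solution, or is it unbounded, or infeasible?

bounded optimum

Vertices and f = 6x - 7y:
  (0, 12/5) → f = -84/5
  (323/49, 53/49) → f = 1567/49
  (0, 79/6) → f = -553/6
The feasible region has finitely many vertices and no improving ray; the minimum is -553/6 at (0, 79/6).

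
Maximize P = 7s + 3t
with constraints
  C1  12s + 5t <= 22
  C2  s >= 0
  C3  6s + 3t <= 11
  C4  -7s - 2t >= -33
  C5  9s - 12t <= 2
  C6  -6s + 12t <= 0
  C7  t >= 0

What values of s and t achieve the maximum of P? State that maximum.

s = 2/3, t = 1/3, maximum P = 17/3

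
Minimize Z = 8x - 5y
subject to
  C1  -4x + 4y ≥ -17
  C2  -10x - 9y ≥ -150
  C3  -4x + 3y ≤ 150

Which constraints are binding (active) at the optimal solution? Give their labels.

Vertices and Z = 8x - 5y:
  (753/76, 215/38) → Z = 1937/38
  (-651/4, -167) → Z = -467
  (-150/11, 350/11) → Z = -2950/11

The minimum is at (-651/4, -167). Substituting into each constraint, equality holds for C1 and C3; the remaining constraints have slack.

C1 and C3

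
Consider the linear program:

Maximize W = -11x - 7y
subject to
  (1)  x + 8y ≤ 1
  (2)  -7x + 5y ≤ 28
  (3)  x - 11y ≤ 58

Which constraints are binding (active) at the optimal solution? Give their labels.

(2) and (3)

Feasible corners and W = -11x - 7y:
  (-219/61, 35/61) → W = 2164/61
  (25, -3) → W = -254
  (-299/36, -217/36) → W = 1202/9

The maximum is at (-299/36, -217/36). Substituting into each constraint, equality holds for (2) and (3); the remaining constraints have slack.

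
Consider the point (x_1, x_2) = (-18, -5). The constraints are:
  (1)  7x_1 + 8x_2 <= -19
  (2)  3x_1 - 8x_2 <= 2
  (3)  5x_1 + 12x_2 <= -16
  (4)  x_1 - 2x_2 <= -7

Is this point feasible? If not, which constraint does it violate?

(1): -166 ≤ -19 ✓
(2): -14 ≤ 2 ✓
(3): -150 ≤ -16 ✓
(4): -8 ≤ -7 ✓

feasible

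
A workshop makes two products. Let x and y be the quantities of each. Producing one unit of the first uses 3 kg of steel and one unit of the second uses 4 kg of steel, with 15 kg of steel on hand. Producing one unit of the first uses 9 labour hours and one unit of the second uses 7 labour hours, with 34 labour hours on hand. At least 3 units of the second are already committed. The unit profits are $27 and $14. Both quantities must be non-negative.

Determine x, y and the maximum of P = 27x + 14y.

x = 1, y = 3, maximum P = 69

Vertices and P = 27x + 14y:
  (0, 15/4) → P = 105/2
  (0, 3) → P = 42
  (1, 3) → P = 69

The optimum lies where 3x + 4y = 15 and y = 3.
Solving simultaneously gives x = 1, y = 3.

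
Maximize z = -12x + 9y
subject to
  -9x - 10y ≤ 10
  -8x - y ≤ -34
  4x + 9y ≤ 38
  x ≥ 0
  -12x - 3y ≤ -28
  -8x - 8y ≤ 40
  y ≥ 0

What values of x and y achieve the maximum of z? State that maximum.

x = 67/17, y = 42/17, maximum z = -426/17

Corner points and z = -12x + 9y:
  (67/17, 42/17) → z = -426/17
  (17/4, 0) → z = -51
  (19/2, 0) → z = -114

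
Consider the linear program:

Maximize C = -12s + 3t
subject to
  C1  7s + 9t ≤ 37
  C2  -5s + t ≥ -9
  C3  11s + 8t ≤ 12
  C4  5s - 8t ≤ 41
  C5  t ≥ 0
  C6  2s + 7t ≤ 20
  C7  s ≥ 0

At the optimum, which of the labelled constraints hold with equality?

Vertices and C = -12s + 3t:
  (12/11, 0) → C = -144/11
  (0, 3/2) → C = 9/2
  (0, 0) → C = 0

The maximum is at (0, 3/2). Substituting into each constraint, equality holds for C3 and C7; the remaining constraints have slack.

C3 and C7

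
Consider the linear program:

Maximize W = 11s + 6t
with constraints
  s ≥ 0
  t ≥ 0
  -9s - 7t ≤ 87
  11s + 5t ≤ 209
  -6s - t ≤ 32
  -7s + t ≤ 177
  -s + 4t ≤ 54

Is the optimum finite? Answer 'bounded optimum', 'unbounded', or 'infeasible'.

bounded optimum

Vertices and W = 11s + 6t:
  (0, 0) → W = 0
  (0, 27/2) → W = 81
  (19, 0) → W = 209
  (566/49, 803/49) → W = 11044/49
The feasible region has finitely many vertices and no improving ray; the maximum is 11044/49 at (566/49, 803/49).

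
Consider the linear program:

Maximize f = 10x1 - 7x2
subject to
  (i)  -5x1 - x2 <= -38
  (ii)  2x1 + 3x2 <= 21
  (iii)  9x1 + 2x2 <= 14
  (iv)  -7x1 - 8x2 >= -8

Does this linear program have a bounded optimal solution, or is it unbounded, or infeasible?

unbounded

From the feasible point (62, -272), moving in the direction (2, -9) keeps every constraint satisfied while f increases without bound.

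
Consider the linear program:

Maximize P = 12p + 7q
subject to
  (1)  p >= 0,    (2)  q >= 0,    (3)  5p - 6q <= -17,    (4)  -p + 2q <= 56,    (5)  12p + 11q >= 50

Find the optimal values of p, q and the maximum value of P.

p = 151/2, q = 263/4, maximum P = 5465/4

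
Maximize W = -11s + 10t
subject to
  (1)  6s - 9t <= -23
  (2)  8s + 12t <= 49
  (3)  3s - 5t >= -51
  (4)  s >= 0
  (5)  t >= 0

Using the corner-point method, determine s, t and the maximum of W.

s = 0, t = 49/12, maximum W = 245/6

Feasible corners and W = -11s + 10t:
  (55/48, 239/72) → W = 2965/144
  (0, 23/9) → W = 230/9
  (0, 49/12) → W = 245/6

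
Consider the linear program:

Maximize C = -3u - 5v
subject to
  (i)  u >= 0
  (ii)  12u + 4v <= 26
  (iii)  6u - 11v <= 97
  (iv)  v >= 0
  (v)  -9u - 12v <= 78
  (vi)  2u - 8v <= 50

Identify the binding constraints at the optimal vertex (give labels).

(i) and (iv)

Vertices and C = -3u - 5v:
  (0, 13/2) → C = -65/2
  (0, 0) → C = 0
  (13/6, 0) → C = -13/2

The maximum is at (0, 0). Substituting into each constraint, equality holds for (i) and (iv); the remaining constraints have slack.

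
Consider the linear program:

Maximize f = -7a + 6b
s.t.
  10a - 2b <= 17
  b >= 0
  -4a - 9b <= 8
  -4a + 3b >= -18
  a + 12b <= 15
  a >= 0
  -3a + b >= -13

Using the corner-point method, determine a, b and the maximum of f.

Corner points and f = -7a + 6b:
  (17/10, 0) → f = -119/10
  (117/61, 133/122) → f = -420/61
  (0, 0) → f = 0
  (0, 5/4) → f = 15/2

a = 0, b = 5/4, maximum f = 15/2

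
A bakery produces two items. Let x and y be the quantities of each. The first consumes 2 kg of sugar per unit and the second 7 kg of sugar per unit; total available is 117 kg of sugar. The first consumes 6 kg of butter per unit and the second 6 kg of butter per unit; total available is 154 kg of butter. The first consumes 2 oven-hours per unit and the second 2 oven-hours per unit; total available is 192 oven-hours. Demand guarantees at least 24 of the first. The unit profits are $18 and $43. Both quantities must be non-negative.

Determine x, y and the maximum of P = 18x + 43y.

Feasible corners and P = 18x + 43y:
  (77/3, 0) → P = 462
  (24, 0) → P = 432
  (24, 5/3) → P = 1511/3

The optimum lies where 6x + 6y = 154 and x = 24.
Solving simultaneously gives x = 24, y = 5/3.

x = 24, y = 5/3, maximum P = 1511/3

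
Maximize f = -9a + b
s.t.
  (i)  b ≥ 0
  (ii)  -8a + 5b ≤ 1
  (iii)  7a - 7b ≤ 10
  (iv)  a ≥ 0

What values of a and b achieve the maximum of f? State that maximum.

a = 0, b = 1/5, maximum f = 1/5

The feasible region is unbounded (it extends along (1, 1), (5, 8)), but f strictly decreases along every unbounded feasible direction, so there is no improving ray and the maximum is attained at a vertex.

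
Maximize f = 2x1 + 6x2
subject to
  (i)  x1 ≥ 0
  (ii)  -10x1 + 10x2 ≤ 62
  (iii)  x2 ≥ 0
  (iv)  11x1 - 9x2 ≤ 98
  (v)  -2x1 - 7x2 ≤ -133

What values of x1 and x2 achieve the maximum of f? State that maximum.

x1 = 769/10, x2 = 831/10, maximum f = 3262/5

Extreme points and f = 2x1 + 6x2:
  (769/10, 831/10) → f = 3262/5
  (448/45, 727/45) → f = 5258/45
  (1883/95, 1267/95) → f = 11368/95

At the optimal vertex, -10x1 + 10x2 = 62 and 11x1 - 9x2 = 98.
Solving simultaneously gives x1 = 769/10, x2 = 831/10.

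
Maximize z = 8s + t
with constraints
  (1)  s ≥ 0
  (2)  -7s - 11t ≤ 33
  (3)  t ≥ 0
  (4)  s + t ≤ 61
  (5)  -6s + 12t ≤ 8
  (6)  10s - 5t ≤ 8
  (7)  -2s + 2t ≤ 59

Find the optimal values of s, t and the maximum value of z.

s = 68/45, t = 64/45, maximum z = 608/45

Corner points and z = 8s + t:
  (0, 0) → z = 0
  (0, 2/3) → z = 2/3
  (4/5, 0) → z = 32/5
  (68/45, 64/45) → z = 608/45

The binding constraints are -6s + 12t = 8 and 10s - 5t = 8.
Solving simultaneously gives s = 68/45, t = 64/45.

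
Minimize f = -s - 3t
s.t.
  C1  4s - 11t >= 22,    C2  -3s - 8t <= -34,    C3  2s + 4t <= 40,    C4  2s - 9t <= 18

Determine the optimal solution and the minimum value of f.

Vertices and f = -s - 3t:
  (110/13, 14/13) → f = -152/13
  (264/19, 58/19) → f = -438/19
  (450/43, 14/43) → f = -492/43
  (216/13, 22/13) → f = -282/13

s = 264/19, t = 58/19, minimum f = -438/19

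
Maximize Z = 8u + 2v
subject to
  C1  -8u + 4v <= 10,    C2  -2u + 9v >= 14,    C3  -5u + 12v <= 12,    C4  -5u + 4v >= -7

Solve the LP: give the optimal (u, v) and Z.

Vertices and Z = 8u + 2v:
  (20/7, 46/21) → Z = 572/21
  (119/37, 84/37) → Z = 1120/37
  (33/10, 19/8) → Z = 623/20

The binding constraints are -5u + 12v = 12 and -5u + 4v = -7.
Solving simultaneously gives u = 33/10, v = 19/8.

u = 33/10, v = 19/8, maximum Z = 623/20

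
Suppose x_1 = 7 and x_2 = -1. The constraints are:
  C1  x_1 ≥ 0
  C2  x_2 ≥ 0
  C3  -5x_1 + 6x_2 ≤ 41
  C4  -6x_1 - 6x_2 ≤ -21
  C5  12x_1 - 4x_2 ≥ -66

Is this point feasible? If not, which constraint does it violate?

Constraint C2: x_2 = -1, which is not ≥ 0. All other constraints are satisfied.

not feasible — violates C2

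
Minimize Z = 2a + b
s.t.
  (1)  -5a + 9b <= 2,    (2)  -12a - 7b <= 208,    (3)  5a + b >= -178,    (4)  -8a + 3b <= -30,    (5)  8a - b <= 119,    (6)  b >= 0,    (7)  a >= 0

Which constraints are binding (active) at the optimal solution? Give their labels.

Corner points and Z = 2a + b:
  (92/19, 166/57) → Z = 718/57
  (1073/67, 611/67) → Z = 2757/67
  (15/4, 0) → Z = 15/2
  (119/8, 0) → Z = 119/4

The minimum is at (15/4, 0). Substituting into each constraint, equality holds for (4) and (6); the remaining constraints have slack.

(4) and (6)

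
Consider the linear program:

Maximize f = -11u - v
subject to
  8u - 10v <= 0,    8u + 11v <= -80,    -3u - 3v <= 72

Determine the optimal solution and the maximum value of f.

u = -184/3, v = 112/3, maximum f = 1912/3

Corner points and f = -11u - v:
  (-100/21, -80/21) → f = 1180/21
  (-40/3, -32/3) → f = 472/3
  (-184/3, 112/3) → f = 1912/3

The optimum lies where 8u + 11v = -80 and -3u - 3v = 72.
Solving simultaneously gives u = -184/3, v = 112/3.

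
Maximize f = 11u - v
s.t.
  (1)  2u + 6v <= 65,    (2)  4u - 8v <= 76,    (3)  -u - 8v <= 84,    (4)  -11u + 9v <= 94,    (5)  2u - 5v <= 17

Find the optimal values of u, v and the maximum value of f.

u = 427/22, v = 48/11, maximum f = 4601/22

Vertices and f = 11u - v:
  (1/4, 43/4) → f = -8
  (427/22, 48/11) → f = 4601/22
  (-1508/97, -830/97) → f = -15758/97
  (-284/21, -185/21) → f = -2939/21

At the optimal vertex, 2u + 6v = 65 and 2u - 5v = 17.
Solving simultaneously gives u = 427/22, v = 48/11.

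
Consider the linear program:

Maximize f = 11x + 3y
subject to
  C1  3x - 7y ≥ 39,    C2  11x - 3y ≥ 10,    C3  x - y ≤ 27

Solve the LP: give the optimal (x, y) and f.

x = 75/2, y = 21/2, maximum f = 444

Vertices and f = 11x + 3y:
  (-47/68, -399/68) → f = -857/34
  (75/2, 21/2) → f = 444
  (-71/8, -287/8) → f = -821/4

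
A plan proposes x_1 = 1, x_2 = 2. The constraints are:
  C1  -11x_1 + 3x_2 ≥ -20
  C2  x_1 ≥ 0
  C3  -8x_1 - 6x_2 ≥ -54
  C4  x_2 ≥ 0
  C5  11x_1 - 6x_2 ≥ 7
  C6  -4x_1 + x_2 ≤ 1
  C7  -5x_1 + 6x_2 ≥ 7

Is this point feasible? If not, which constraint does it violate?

not feasible — violates C5

Constraint C5: 11x_1 - 6x_2 = -1, which is not ≥ 7. All other constraints are satisfied.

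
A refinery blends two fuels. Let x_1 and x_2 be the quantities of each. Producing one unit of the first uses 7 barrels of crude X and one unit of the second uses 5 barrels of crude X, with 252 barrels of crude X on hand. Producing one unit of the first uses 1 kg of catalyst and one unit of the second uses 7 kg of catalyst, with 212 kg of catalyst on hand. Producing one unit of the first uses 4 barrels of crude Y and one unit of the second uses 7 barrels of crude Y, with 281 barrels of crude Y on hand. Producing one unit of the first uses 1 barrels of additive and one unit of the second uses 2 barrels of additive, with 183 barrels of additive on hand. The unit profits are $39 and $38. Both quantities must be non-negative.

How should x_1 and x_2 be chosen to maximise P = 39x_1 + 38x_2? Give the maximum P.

x_1 = 16, x_2 = 28, maximum P = 1688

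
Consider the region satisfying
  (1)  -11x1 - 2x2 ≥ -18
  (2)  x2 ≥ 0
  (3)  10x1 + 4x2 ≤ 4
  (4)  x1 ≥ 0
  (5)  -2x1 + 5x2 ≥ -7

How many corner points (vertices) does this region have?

3

Pairwise boundary intersections that survive every other constraint:
  (2/5, 0)
  (0, 0)
  (0, 1)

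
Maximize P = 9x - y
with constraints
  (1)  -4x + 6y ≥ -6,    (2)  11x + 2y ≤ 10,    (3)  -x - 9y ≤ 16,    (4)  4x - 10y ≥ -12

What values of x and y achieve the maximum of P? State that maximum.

x = 36/37, y = -13/37, maximum P = 337/37

Vertices and P = 9x - y:
  (36/37, -13/37) → P = 337/37
  (-1, -5/3) → P = -22/3
  (38/59, 86/59) → P = 256/59
  (-134/23, -26/23) → P = -1180/23

At the optimal vertex, -4x + 6y = -6 and 11x + 2y = 10.
Solving simultaneously gives x = 36/37, y = -13/37.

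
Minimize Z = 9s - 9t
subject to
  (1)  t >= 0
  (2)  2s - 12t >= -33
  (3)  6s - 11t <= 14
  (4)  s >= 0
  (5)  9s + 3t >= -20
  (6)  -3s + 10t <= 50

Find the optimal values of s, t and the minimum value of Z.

Extreme points and Z = 9s - 9t:
  (7/3, 0) → Z = 21
  (0, 0) → Z = 0
  (531/50, 113/25) → Z = 549/10
  (0, 11/4) → Z = -99/4

The binding constraints are 2s - 12t = -33 and s = 0.
Solving simultaneously gives s = 0, t = 11/4.

s = 0, t = 11/4, minimum Z = -99/4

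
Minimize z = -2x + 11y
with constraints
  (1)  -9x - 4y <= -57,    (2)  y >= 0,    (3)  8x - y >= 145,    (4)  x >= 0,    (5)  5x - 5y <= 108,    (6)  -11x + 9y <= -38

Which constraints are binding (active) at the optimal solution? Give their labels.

(2) and (5)

Corner points and z = -2x + 11y:
  (145/8, 0) → z = -145/4
  (108/5, 0) → z = -216/5
  (1267/61, 1291/61) → z = 11667/61
The feasible region is unbounded (it extends along (1, 1), (9, 11)), but z strictly increases along every unbounded feasible direction, so there is no improving ray and the minimum is attained at a vertex.

The minimum is at (108/5, 0). Substituting into each constraint, equality holds for (2) and (5); the remaining constraints have slack.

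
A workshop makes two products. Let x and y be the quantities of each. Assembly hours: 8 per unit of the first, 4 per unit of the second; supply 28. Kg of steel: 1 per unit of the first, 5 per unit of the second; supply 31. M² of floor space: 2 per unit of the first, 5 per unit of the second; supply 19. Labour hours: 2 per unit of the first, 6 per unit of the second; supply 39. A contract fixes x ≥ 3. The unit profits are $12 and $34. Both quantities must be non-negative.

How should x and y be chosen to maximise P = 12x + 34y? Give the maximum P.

Vertices and P = 12x + 34y:
  (7/2, 0) → P = 42
  (3, 0) → P = 36
  (3, 1) → P = 70

At the optimal vertex, 8x + 4y = 28 and x = 3.
Solving simultaneously gives x = 3, y = 1.

x = 3, y = 1, maximum P = 70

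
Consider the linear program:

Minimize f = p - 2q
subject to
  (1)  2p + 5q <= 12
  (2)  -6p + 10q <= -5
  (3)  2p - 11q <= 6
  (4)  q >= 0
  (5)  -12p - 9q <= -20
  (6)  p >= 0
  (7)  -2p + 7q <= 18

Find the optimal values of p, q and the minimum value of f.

p = 29/10, q = 31/25, minimum f = 21/50

Vertices and f = p - 2q:
  (29/10, 31/25) → f = 21/50
  (81/16, 3/8) → f = 69/16
  (245/174, 10/29) → f = 125/174
  (3, 0) → f = 3
  (5/3, 0) → f = 5/3

At the optimal vertex, 2p + 5q = 12 and -6p + 10q = -5.
Solving simultaneously gives p = 29/10, q = 31/25.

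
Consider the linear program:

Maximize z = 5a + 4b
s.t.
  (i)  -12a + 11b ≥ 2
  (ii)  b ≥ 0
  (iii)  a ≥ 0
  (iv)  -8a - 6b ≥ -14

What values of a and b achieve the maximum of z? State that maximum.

a = 0, b = 7/3, maximum z = 28/3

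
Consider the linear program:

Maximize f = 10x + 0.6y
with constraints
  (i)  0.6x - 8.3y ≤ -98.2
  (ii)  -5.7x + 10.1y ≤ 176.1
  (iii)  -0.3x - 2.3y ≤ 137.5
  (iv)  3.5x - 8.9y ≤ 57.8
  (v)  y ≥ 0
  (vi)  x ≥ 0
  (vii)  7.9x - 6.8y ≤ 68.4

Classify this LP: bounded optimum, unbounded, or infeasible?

Feasible corners and f = 10x + 0.6y:
  (0, 982/83) → f = 2946/415
  (123548/6149, 81682/6149) → f = 6422446/30745
  (0, 1761/101) → f = 5283/505
  (188832/4103, 178107/4103) → f = 9975921/20515
The feasible region has finitely many vertices and no improving ray; the maximum is 9975921/20515 at (188832/4103, 178107/4103).

bounded optimum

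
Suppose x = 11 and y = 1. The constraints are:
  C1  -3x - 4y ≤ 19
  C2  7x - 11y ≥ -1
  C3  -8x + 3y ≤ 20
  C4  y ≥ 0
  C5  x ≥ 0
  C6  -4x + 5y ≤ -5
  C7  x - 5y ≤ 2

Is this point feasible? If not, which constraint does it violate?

Constraint C7: x - 5y = 6, which is not ≤ 2. All other constraints are satisfied.

not feasible — violates C7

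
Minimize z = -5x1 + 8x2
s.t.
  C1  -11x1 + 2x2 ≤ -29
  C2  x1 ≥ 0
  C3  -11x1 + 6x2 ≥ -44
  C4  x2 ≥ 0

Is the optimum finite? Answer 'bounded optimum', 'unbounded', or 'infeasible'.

Corner points and z = -5x1 + 8x2:
  (29/11, 0) → z = -145/11
  (4, 0) → z = -20
The feasible region has finitely many vertices and no improving ray; the minimum is -20 at (4, 0).

bounded optimum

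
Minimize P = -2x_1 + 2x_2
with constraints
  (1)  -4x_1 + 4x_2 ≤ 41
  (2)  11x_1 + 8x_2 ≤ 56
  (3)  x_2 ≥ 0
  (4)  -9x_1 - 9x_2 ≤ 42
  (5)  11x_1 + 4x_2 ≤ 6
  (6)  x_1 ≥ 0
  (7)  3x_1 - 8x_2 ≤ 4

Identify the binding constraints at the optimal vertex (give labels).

Extreme points and P = -2x_1 + 2x_2:
  (6/11, 0) → P = -12/11
  (0, 0) → P = 0
  (0, 3/2) → P = 3

The minimum is at (6/11, 0). Substituting into each constraint, equality holds for (3) and (5); the remaining constraints have slack.

(3) and (5)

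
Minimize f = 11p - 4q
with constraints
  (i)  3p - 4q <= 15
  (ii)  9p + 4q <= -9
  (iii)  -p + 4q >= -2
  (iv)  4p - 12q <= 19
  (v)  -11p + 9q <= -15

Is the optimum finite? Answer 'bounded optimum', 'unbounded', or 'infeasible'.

The boundaries 3p - 4q = 15 and -p + 4q = -2 meet at (13/2, 9/8), but that point violates 9p + 4q ≤ -9. Every candidate vertex is excluded by some other constraint, so the feasible region is empty.

infeasible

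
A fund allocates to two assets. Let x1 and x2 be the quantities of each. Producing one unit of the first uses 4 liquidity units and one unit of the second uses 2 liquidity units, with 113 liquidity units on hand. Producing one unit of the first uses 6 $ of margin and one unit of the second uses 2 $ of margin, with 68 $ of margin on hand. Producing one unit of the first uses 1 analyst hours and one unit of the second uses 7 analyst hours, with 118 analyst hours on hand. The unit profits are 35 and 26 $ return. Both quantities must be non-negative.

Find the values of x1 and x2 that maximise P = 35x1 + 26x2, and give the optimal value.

x1 = 6, x2 = 16, maximum P = 626

Vertices and P = 35x1 + 26x2:
  (0, 0) → P = 0
  (0, 118/7) → P = 3068/7
  (34/3, 0) → P = 1190/3
  (6, 16) → P = 626

At the optimal vertex, 6x1 + 2x2 = 68 and x1 + 7x2 = 118.
Solving simultaneously gives x1 = 6, x2 = 16.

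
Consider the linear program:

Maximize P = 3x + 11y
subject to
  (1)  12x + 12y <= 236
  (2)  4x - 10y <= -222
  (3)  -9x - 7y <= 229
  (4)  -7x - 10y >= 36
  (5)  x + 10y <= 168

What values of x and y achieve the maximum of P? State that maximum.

x = -34, y = 101/5, maximum P = 601/5

The binding constraints are -7x - 10y = 36 and x + 10y = 168.
Solving simultaneously gives x = -34, y = 101/5.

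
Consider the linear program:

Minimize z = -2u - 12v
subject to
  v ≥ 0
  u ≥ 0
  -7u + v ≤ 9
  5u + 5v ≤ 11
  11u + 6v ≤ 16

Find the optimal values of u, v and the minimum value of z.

u = 0, v = 11/5, minimum z = -132/5

Feasible corners and z = -2u - 12v:
  (0, 0) → z = 0
  (16/11, 0) → z = -32/11
  (0, 11/5) → z = -132/5
  (14/25, 41/25) → z = -104/5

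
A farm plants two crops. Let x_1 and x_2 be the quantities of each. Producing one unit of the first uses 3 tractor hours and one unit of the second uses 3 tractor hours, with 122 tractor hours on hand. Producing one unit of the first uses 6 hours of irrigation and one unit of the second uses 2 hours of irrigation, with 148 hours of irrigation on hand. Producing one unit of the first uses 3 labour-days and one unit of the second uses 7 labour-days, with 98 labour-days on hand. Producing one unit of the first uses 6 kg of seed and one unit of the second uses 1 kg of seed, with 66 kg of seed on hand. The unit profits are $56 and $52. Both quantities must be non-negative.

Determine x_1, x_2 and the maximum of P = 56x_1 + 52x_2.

Corner points and P = 56x_1 + 52x_2:
  (0, 0) → P = 0
  (0, 14) → P = 728
  (11, 0) → P = 616
  (28/3, 10) → P = 3128/3

The binding constraints are 3x_1 + 7x_2 = 98 and 6x_1 + x_2 = 66.
Solving simultaneously gives x_1 = 28/3, x_2 = 10.

x_1 = 28/3, x_2 = 10, maximum P = 3128/3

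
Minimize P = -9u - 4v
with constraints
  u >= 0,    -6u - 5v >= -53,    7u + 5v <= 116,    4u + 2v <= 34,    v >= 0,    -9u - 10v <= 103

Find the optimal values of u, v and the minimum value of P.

u = 17/2, v = 0, minimum P = -153/2

Vertices and P = -9u - 4v:
  (0, 53/5) → P = -212/5
  (0, 0) → P = 0
  (8, 1) → P = -76
  (17/2, 0) → P = -153/2

The binding constraints are 4u + 2v = 34 and v = 0.
Solving simultaneously gives u = 17/2, v = 0.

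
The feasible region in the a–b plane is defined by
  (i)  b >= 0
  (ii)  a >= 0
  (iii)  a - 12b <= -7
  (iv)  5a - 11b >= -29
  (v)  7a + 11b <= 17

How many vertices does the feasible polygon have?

Intersecting each pair of boundary lines and keeping only the points that satisfy every inequality leaves:
  (0, 7/12)
  (0, 17/11)
  (127/95, 66/95)

3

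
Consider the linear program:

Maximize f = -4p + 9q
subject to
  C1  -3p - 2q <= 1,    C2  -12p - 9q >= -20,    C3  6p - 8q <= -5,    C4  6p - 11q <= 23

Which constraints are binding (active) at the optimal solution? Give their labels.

C1 and C2

Corner points and f = -4p + 9q:
  (-49/3, 24) → f = 844/3
  (-1/2, 1/4) → f = 17/4
  (23/30, 6/5) → f = 116/15

The maximum is at (-49/3, 24). Substituting into each constraint, equality holds for C1 and C2; the remaining constraints have slack.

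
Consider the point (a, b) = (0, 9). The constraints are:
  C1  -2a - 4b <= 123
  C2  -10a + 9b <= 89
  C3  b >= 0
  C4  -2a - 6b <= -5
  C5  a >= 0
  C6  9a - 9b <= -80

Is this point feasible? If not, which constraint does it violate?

C1: -36 ≤ 123 ✓
C2: 81 ≤ 89 ✓
C3: 9 ≥ 0 ✓
C4: -54 ≤ -5 ✓
C5: 0 ≥ 0 ✓
C6: -81 ≤ -80 ✓

feasible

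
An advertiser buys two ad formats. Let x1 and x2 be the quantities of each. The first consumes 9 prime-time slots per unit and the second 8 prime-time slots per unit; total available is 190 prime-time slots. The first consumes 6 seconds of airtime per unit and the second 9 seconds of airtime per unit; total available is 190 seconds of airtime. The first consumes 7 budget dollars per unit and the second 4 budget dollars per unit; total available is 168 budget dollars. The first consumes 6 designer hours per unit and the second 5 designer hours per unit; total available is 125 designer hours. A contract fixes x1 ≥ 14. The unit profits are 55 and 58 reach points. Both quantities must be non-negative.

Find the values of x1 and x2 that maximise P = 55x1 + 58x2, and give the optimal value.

Corner points and P = 55x1 + 58x2:
  (125/6, 0) → P = 6875/6
  (14, 0) → P = 770
  (50/3, 5) → P = 3620/3
  (14, 8) → P = 1234

At the optimal vertex, 9x1 + 8x2 = 190 and x1 = 14.
Solving simultaneously gives x1 = 14, x2 = 8.

x1 = 14, x2 = 8, maximum P = 1234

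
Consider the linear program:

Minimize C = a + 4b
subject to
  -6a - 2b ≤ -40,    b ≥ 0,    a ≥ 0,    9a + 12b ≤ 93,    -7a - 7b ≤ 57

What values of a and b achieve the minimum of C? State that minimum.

a = 20/3, b = 0, minimum C = 20/3

Feasible corners and C = a + 4b:
  (20/3, 0) → C = 20/3
  (49/9, 11/3) → C = 181/9
  (31/3, 0) → C = 31/3

The binding constraints are -6a - 2b = -40 and b = 0.
Solving simultaneously gives a = 20/3, b = 0.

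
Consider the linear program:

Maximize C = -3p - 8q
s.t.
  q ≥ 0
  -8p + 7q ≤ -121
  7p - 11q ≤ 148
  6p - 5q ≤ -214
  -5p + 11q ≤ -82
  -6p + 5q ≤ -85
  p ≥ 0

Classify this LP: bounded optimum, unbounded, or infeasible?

infeasible

Constraints 6p - 5q ≤ -214 and -6p + 5q ≤ -85 have parallel boundaries but demand opposite sides — no point can satisfy both, so the region is empty.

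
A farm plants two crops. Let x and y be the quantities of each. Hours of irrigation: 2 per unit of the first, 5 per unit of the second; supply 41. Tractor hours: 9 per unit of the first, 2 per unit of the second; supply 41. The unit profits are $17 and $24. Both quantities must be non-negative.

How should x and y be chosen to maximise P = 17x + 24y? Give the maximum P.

Extreme points and P = 17x + 24y:
  (0, 0) → P = 0
  (0, 41/5) → P = 984/5
  (41/9, 0) → P = 697/9
  (3, 7) → P = 219

The binding constraints are 2x + 5y = 41 and 9x + 2y = 41.
Solving simultaneously gives x = 3, y = 7.

x = 3, y = 7, maximum P = 219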